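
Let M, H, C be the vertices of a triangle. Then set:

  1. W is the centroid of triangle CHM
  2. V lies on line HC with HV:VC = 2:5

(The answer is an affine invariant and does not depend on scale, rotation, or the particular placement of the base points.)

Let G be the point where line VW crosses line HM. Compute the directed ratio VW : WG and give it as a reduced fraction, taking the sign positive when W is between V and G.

VW:WG = -1/7

Work in coordinates with M = (0, 0), H = (1, 0), C = (0, 1).
1. W is the centroid of triangle CHM ⇒ W = (1/3, 1/3)
2. V lies on line HC with HV:VC = 2:5 ⇒ V = (5/7, 2/7)
line VW meets HM at G = (3, 0)
W = V + t·(G−V) with t = -1/6, so VW:WG = -1/6:7/6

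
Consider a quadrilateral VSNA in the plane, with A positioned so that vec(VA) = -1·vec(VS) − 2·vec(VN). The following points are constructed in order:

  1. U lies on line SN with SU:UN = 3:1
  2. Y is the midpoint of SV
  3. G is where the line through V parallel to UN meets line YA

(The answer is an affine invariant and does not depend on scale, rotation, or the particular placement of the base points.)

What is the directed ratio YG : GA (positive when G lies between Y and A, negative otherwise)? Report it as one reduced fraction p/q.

Assign V = (0, 0), S = (1, 0), N = (0, 1), A = (-1, -2) — the answer is frame-independent, so this choice is without loss of generality.
1. U lies on line SN with SU:UN = 3:1 ⇒ U = (1/4, 3/4)
2. Y is the midpoint of SV ⇒ Y = (1/2, 0)
3. G is where the line through V parallel to UN meets line YA ⇒ G = (2/7, -2/7)
G = Y + t·(A−Y) with t = 1/7, so YG:GA = t:(1−t) = 1/7:6/7

YG:GA = 1/6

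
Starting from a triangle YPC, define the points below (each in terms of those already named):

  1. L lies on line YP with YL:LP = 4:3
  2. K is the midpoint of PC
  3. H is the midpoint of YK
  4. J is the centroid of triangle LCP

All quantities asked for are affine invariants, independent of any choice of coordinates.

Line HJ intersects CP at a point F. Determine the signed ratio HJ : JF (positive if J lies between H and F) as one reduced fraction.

HJ:JF = 5/2

Set Y = (0, 0), P = (1, 0), C = (0, 1); any affine frame gives the same invariant.
1. L lies on line YP with YL:LP = 4:3 ⇒ L = (4/7, 0)
2. K is the midpoint of PC ⇒ K = (1/2, 1/2)
3. H is the midpoint of YK ⇒ H = (1/4, 1/4)
4. J is the centroid of triangle LCP ⇒ J = (11/21, 1/3)
line HJ meets CP at F = (19/30, 11/30)
J = H + t·(F−H) with t = 5/7, so HJ:JF = 5/7:2/7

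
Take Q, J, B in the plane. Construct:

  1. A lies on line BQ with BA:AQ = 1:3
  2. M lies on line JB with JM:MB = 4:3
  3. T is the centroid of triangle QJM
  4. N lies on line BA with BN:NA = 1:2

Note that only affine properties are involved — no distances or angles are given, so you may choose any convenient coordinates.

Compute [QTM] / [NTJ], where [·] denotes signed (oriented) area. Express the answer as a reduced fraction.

[QTM]:[NTJ] = 48/73

Set Q = (0, 0), J = (1, 0), B = (0, 1); any affine frame gives the same invariant.
1. A lies on line BQ with BA:AQ = 1:3 ⇒ A = (0, 3/4)
2. M lies on line JB with JM:MB = 4:3 ⇒ M = (3/7, 4/7)
3. T is the centroid of triangle QJM ⇒ T = (10/21, 4/21)
4. N lies on line BA with BN:NA = 1:2 ⇒ N = (0, 11/12)
2·[QTM] = 4/21, 2·[NTJ] = 73/252
[QTM]:[NTJ] = 4/21:73/252 = 48/73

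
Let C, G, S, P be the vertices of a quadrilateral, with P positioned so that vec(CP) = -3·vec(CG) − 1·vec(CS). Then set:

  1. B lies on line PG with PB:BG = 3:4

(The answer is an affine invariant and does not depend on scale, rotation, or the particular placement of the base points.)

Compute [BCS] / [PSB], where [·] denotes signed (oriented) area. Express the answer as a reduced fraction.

Choose coordinates C = (0, 0), G = (1, 0), S = (0, 1), P = (-3, -1).
1. B lies on line PG with PB:BG = 3:4 ⇒ B = (-9/7, -4/7)
2·[BCS] = 9/7, 2·[PSB] = -15/7
[BCS]:[PSB] = 9/7:-15/7 = -3/5

[BCS]:[PSB] = -3/5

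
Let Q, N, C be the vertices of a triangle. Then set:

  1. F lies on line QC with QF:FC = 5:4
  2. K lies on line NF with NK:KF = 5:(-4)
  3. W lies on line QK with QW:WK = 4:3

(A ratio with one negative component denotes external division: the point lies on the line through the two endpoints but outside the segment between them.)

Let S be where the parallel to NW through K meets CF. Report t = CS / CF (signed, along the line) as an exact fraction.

Choose coordinates Q = (0, 0), N = (1, 0), C = (0, 1).
1. F lies on line QC with QF:FC = 5:4 ⇒ F = (0, 5/9)
2. K lies on line NF with NK:KF = 5:(-4) ⇒ K = (-4, 25/9)
3. W lies on line QK with QW:WK = 4:3 ⇒ W = (-16/7, 100/63)
through K parallel to NW: direction (-23/7, 100/63); meets CF at S = (0, 175/207)
S = C + t·(F−C) with t = 8/23

t = 8/23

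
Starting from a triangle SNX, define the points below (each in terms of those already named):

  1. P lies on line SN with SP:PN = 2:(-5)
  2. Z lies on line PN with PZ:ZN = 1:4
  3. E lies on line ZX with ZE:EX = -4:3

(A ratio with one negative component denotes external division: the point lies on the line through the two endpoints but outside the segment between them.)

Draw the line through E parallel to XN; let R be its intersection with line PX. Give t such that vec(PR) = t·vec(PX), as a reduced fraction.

t = 17/5

Set S = (0, 0), N = (1, 0), X = (0, 1); any affine frame gives the same invariant.
1. P lies on line SN with SP:PN = 2:(-5) ⇒ P = (-2/3, 0)
2. Z lies on line PN with PZ:ZN = 1:4 ⇒ Z = (-1/3, 0)
3. E lies on line ZX with ZE:EX = -4:3 ⇒ E = (1, 4)
through E parallel to XN: direction (1, -1); meets PX at R = (8/5, 17/5)
R = P + t·(X−P) with t = 17/5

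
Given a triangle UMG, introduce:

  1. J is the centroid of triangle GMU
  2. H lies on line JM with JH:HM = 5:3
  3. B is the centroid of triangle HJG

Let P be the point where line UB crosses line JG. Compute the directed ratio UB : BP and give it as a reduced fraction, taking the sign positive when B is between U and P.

Work in coordinates with U = (0, 0), M = (1, 0), G = (0, 1).
1. J is the centroid of triangle GMU ⇒ J = (1/3, 1/3)
2. H lies on line JM with JH:HM = 5:3 ⇒ H = (3/4, 1/8)
3. B is the centroid of triangle HJG ⇒ B = (13/36, 35/72)
line UB meets JG at P = (26/87, 35/87)
B = U + t·(P−U) with t = 29/24, so UB:BP = 29/24:-5/24

UB:BP = -29/5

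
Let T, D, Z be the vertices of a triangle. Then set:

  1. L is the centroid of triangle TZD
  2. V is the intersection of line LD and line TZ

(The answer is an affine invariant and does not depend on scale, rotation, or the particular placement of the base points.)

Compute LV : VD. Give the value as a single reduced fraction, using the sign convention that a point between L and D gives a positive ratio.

Work in coordinates with T = (0, 0), D = (1, 0), Z = (0, 1).
1. L is the centroid of triangle TZD ⇒ L = (1/3, 1/3)
2. V is the intersection of line LD and line TZ ⇒ V = (0, 1/2)
V = L + t·(D−L) with t = -1/2, so LV:VD = t:(1−t) = -1/2:3/2

LV:VD = -1/3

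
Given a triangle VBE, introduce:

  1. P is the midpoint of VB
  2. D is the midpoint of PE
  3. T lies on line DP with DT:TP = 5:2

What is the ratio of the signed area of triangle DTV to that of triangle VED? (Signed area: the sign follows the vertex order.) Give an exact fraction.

[DTV]:[VED] = 5/7

Choose coordinates V = (0, 0), B = (1, 0), E = (0, 1).
1. P is the midpoint of VB ⇒ P = (1/2, 0)
2. D is the midpoint of PE ⇒ D = (1/4, 1/2)
3. T lies on line DP with DT:TP = 5:2 ⇒ T = (3/7, 1/7)
2·[DTV] = -5/28, 2·[VED] = -1/4
[DTV]:[VED] = -5/28:-1/4 = 5/7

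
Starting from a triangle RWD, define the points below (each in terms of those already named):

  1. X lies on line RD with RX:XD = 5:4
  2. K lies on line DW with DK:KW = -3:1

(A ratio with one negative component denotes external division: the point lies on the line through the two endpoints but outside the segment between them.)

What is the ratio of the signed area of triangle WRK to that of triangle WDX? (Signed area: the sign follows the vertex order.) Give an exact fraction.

Assign R = (0, 0), W = (1, 0), D = (0, 1) — the answer is frame-independent, so this choice is without loss of generality.
1. X lies on line RD with RX:XD = 5:4 ⇒ X = (0, 5/9)
2. K lies on line DW with DK:KW = -3:1 ⇒ K = (3/2, -1/2)
2·[WRK] = 1/2, 2·[WDX] = 4/9
[WRK]:[WDX] = 1/2:4/9 = 9/8

[WRK]:[WDX] = 9/8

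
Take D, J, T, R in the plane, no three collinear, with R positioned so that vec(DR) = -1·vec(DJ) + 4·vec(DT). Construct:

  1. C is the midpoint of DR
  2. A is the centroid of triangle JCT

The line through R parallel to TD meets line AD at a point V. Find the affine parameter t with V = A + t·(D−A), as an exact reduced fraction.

Assign D = (0, 0), J = (1, 0), T = (0, 1), R = (-1, 4) — the answer is frame-independent, so this choice is without loss of generality.
1. C is the midpoint of DR ⇒ C = (-1/2, 2)
2. A is the centroid of triangle JCT ⇒ A = (1/6, 1)
through R parallel to TD: direction (0, -1); meets AD at V = (-1, -6)
V = A + t·(D−A) with t = 7

t = 7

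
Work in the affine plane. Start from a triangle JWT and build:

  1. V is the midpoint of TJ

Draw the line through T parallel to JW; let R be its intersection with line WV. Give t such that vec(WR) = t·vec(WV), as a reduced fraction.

Assign J = (0, 0), W = (1, 0), T = (0, 1) — the answer is frame-independent, so this choice is without loss of generality.
1. V is the midpoint of TJ ⇒ V = (0, 1/2)
through T parallel to JW: direction (1, 0); meets WV at R = (-1, 1)
R = W + t·(V−W) with t = 2

t = 2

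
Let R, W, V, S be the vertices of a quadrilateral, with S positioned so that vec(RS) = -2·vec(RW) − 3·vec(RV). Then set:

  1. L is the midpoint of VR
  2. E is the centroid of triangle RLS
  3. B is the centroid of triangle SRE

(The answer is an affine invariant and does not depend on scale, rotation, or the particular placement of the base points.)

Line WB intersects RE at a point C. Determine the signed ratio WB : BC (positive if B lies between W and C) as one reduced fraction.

WB:BC = 13/2

Assign R = (0, 0), W = (1, 0), V = (0, 1), S = (-2, -3) — the answer is frame-independent, so this choice is without loss of generality.
1. L is the midpoint of VR ⇒ L = (0, 1/2)
2. E is the centroid of triangle RLS ⇒ E = (-2/3, -5/6)
3. B is the centroid of triangle SRE ⇒ B = (-8/9, -23/18)
line WB meets RE at C = (-46/39, -115/78)
B = W + t·(C−W) with t = 13/15, so WB:BC = 13/15:2/15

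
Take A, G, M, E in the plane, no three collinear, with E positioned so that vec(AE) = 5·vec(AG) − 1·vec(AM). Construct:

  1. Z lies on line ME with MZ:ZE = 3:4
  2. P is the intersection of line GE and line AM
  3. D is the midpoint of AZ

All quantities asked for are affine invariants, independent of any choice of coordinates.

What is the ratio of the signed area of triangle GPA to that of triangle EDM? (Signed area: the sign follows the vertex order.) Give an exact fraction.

[GPA]:[EDM] = -1/10

Set A = (0, 0), G = (1, 0), M = (0, 1), E = (5, -1); any affine frame gives the same invariant.
1. Z lies on line ME with MZ:ZE = 3:4 ⇒ Z = (15/7, 1/7)
2. P is the intersection of line GE and line AM ⇒ P = (0, 1/4)
3. D is the midpoint of AZ ⇒ D = (15/14, 1/14)
2·[GPA] = 1/4, 2·[EDM] = -5/2
[GPA]:[EDM] = 1/4:-5/2 = -1/10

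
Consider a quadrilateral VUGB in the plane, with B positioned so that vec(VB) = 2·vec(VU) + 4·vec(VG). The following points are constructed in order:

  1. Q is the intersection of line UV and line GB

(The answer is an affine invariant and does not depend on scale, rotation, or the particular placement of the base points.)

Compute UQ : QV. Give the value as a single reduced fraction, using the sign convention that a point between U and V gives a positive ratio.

UQ:QV = -5/2

Assign V = (0, 0), U = (1, 0), G = (0, 1), B = (2, 4) — the answer is frame-independent, so this choice is without loss of generality.
1. Q is the intersection of line UV and line GB ⇒ Q = (-2/3, 0)
Q = U + t·(V−U) with t = 5/3, so UQ:QV = t:(1−t) = 5/3:-2/3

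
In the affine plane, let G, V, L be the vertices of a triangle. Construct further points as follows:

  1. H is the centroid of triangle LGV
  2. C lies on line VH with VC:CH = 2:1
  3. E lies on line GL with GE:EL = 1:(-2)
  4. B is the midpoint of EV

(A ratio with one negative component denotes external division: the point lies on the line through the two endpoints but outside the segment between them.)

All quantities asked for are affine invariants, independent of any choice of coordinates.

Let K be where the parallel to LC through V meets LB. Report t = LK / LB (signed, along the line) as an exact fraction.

Assign G = (0, 0), V = (1, 0), L = (0, 1) — the answer is frame-independent, so this choice is without loss of generality.
1. H is the centroid of triangle LGV ⇒ H = (1/3, 1/3)
2. C lies on line VH with VC:CH = 2:1 ⇒ C = (5/9, 2/9)
3. E lies on line GL with GE:EL = 1:(-2) ⇒ E = (0, -1)
4. B is the midpoint of EV ⇒ B = (1/2, -1/2)
through V parallel to LC: direction (5/9, -7/9); meets LB at K = (-1/4, 7/4)
K = L + t·(B−L) with t = -1/2

t = -1/2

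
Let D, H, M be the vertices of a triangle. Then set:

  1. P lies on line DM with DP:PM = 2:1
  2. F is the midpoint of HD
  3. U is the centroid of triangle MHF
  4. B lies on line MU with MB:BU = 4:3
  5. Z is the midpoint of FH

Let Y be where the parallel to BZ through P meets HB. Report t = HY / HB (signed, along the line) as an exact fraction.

t = 2

Set D = (0, 0), H = (1, 0), M = (0, 1); any affine frame gives the same invariant.
1. P lies on line DM with DP:PM = 2:1 ⇒ P = (0, 2/3)
2. F is the midpoint of HD ⇒ F = (1/2, 0)
3. U is the centroid of triangle MHF ⇒ U = (1/2, 1/3)
4. B lies on line MU with MB:BU = 4:3 ⇒ B = (2/7, 13/21)
5. Z is the midpoint of FH ⇒ Z = (3/4, 0)
through P parallel to BZ: direction (13/28, -13/21); meets HB at Y = (-3/7, 26/21)
Y = H + t·(B−H) with t = 2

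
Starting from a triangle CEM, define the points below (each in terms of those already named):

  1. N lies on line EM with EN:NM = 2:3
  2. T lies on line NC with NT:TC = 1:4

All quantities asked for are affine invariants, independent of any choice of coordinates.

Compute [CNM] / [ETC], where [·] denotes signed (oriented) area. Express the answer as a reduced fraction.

[CNM]:[ETC] = 15/8

Work in coordinates with C = (0, 0), E = (1, 0), M = (0, 1).
1. N lies on line EM with EN:NM = 2:3 ⇒ N = (3/5, 2/5)
2. T lies on line NC with NT:TC = 1:4 ⇒ T = (12/25, 8/25)
2·[CNM] = 3/5, 2·[ETC] = 8/25
[CNM]:[ETC] = 3/5:8/25 = 15/8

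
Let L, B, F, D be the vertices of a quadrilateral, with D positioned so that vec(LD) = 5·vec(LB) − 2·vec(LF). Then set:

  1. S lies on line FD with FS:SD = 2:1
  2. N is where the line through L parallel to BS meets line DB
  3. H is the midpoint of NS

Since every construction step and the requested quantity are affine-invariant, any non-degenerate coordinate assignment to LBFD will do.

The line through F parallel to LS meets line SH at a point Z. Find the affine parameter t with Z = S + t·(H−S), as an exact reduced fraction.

t = -20/9

Choose coordinates L = (0, 0), B = (1, 0), F = (0, 1), D = (5, -2).
1. S lies on line FD with FS:SD = 2:1 ⇒ S = (10/3, -1)
2. N is where the line through L parallel to BS meets line DB ⇒ N = (7, -3)
3. H is the midpoint of NS ⇒ H = (31/6, -2)
through F parallel to LS: direction (10/3, -1); meets SH at Z = (-20/27, 11/9)
Z = S + t·(H−S) with t = -20/9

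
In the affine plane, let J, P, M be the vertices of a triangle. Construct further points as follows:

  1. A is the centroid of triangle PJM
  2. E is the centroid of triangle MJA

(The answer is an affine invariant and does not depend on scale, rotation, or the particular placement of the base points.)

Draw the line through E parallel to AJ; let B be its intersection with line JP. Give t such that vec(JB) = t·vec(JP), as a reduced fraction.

t = -1/3

Assign J = (0, 0), P = (1, 0), M = (0, 1) — the answer is frame-independent, so this choice is without loss of generality.
1. A is the centroid of triangle PJM ⇒ A = (1/3, 1/3)
2. E is the centroid of triangle MJA ⇒ E = (1/9, 4/9)
through E parallel to AJ: direction (-1/3, -1/3); meets JP at B = (-1/3, 0)
B = J + t·(P−J) with t = -1/3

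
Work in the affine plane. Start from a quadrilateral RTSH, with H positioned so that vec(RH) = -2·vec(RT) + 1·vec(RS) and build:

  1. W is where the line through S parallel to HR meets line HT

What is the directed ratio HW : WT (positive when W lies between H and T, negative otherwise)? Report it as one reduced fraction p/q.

Set R = (0, 0), T = (1, 0), S = (0, 1), H = (-2, 1); any affine frame gives the same invariant.
1. W is where the line through S parallel to HR meets line HT ⇒ W = (4, -1)
W = H + t·(T−H) with t = 2, so HW:WT = t:(1−t) = 2:-1

HW:WT = -2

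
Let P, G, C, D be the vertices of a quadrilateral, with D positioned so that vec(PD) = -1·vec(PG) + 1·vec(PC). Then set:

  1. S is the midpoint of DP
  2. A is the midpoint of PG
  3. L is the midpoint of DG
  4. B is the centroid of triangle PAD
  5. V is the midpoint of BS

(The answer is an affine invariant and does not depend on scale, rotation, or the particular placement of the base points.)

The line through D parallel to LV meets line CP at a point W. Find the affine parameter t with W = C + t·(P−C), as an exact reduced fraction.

Set P = (0, 0), G = (1, 0), C = (0, 1), D = (-1, 1); any affine frame gives the same invariant.
1. S is the midpoint of DP ⇒ S = (-1/2, 1/2)
2. A is the midpoint of PG ⇒ A = (1/2, 0)
3. L is the midpoint of DG ⇒ L = (0, 1/2)
4. B is the centroid of triangle PAD ⇒ B = (-1/6, 1/3)
5. V is the midpoint of BS ⇒ V = (-1/3, 5/12)
through D parallel to LV: direction (-1/3, -1/12); meets CP at W = (0, 5/4)
W = C + t·(P−C) with t = -1/4

t = -1/4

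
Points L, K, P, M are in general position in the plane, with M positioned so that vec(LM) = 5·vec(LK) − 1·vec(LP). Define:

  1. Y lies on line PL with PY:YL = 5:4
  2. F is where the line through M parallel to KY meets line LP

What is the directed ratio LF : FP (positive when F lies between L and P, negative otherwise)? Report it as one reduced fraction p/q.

LF:FP = -11/2

Choose coordinates L = (0, 0), K = (1, 0), P = (0, 1), M = (5, -1).
1. Y lies on line PL with PY:YL = 5:4 ⇒ Y = (0, 4/9)
2. F is where the line through M parallel to KY meets line LP ⇒ F = (0, 11/9)
F = L + t·(P−L) with t = 11/9, so LF:FP = t:(1−t) = 11/9:-2/9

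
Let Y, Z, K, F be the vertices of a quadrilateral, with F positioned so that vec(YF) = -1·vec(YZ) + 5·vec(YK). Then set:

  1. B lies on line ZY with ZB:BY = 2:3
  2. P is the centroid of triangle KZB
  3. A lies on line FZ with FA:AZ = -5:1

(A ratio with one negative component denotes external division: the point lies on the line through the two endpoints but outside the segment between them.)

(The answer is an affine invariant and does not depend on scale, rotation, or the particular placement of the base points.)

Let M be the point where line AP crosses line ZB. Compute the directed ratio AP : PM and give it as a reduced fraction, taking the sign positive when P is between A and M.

AP:PM = -19/4

Set Y = (0, 0), Z = (1, 0), K = (0, 1), F = (-1, 5); any affine frame gives the same invariant.
1. B lies on line ZY with ZB:BY = 2:3 ⇒ B = (3/5, 0)
2. P is the centroid of triangle KZB ⇒ P = (8/15, 1/3)
3. A lies on line FZ with FA:AZ = -5:1 ⇒ A = (3/2, -5/4)
line AP meets ZB at M = (14/19, 0)
P = A + t·(M−A) with t = 19/15, so AP:PM = 19/15:-4/15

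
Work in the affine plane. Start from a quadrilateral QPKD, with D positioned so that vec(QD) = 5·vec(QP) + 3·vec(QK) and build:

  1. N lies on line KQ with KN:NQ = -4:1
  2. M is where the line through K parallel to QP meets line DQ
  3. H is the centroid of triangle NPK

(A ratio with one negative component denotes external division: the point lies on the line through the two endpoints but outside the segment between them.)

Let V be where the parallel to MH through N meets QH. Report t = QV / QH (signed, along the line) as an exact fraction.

t = -12

Choose coordinates Q = (0, 0), P = (1, 0), K = (0, 1), D = (5, 3).
1. N lies on line KQ with KN:NQ = -4:1 ⇒ N = (0, -1/3)
2. M is where the line through K parallel to QP meets line DQ ⇒ M = (5/3, 1)
3. H is the centroid of triangle NPK ⇒ H = (1/3, 2/9)
through N parallel to MH: direction (-4/3, -7/9); meets QH at V = (-4, -8/3)
V = Q + t·(H−Q) with t = -12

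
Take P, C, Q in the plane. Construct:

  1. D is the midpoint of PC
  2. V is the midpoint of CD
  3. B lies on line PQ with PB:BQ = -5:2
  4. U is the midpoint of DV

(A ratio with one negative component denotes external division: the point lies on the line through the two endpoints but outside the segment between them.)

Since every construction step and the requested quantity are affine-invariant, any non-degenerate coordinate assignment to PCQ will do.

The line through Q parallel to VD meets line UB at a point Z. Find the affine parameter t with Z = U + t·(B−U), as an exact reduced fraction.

Choose coordinates P = (0, 0), C = (1, 0), Q = (0, 1).
1. D is the midpoint of PC ⇒ D = (1/2, 0)
2. V is the midpoint of CD ⇒ V = (3/4, 0)
3. B lies on line PQ with PB:BQ = -5:2 ⇒ B = (0, 5/3)
4. U is the midpoint of DV ⇒ U = (5/8, 0)
through Q parallel to VD: direction (-1/4, 0); meets UB at Z = (1/4, 1)
Z = U + t·(B−U) with t = 3/5

t = 3/5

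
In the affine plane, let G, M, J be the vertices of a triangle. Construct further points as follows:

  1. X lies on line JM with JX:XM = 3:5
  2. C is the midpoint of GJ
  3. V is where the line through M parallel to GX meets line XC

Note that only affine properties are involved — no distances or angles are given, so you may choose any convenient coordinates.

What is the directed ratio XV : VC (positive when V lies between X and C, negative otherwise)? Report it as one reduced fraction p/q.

Work in coordinates with G = (0, 0), M = (1, 0), J = (0, 1).
1. X lies on line JM with JX:XM = 3:5 ⇒ X = (3/8, 5/8)
2. C is the midpoint of GJ ⇒ C = (0, 1/2)
3. V is where the line through M parallel to GX meets line XC ⇒ V = (13/8, 25/24)
V = X + t·(C−X) with t = -10/3, so XV:VC = t:(1−t) = -10/3:13/3

XV:VC = -10/13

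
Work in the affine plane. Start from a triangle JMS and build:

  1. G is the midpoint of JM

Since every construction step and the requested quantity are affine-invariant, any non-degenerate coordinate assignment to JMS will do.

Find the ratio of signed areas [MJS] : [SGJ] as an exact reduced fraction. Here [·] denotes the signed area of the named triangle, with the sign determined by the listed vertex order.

[MJS]:[SGJ] = 2

Set J = (0, 0), M = (1, 0), S = (0, 1); any affine frame gives the same invariant.
1. G is the midpoint of JM ⇒ G = (1/2, 0)
2·[MJS] = -1, 2·[SGJ] = -1/2
[MJS]:[SGJ] = -1:-1/2 = 2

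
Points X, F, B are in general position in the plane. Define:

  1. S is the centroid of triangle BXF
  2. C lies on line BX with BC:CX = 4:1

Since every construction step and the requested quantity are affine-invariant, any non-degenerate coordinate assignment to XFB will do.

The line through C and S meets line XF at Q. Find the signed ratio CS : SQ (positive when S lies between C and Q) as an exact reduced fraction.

CS:SQ = -2/5

Assign X = (0, 0), F = (1, 0), B = (0, 1) — the answer is frame-independent, so this choice is without loss of generality.
1. S is the centroid of triangle BXF ⇒ S = (1/3, 1/3)
2. C lies on line BX with BC:CX = 4:1 ⇒ C = (0, 1/5)
line CS meets XF at Q = (-1/2, 0)
S = C + t·(Q−C) with t = -2/3, so CS:SQ = -2/3:5/3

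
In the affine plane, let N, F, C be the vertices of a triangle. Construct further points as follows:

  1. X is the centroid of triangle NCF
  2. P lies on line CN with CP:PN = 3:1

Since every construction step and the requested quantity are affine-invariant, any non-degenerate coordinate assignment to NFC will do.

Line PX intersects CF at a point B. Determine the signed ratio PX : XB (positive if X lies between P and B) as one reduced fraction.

PX:XB = 5/4

Work in coordinates with N = (0, 0), F = (1, 0), C = (0, 1).
1. X is the centroid of triangle NCF ⇒ X = (1/3, 1/3)
2. P lies on line CN with CP:PN = 3:1 ⇒ P = (0, 1/4)
line PX meets CF at B = (3/5, 2/5)
X = P + t·(B−P) with t = 5/9, so PX:XB = 5/9:4/9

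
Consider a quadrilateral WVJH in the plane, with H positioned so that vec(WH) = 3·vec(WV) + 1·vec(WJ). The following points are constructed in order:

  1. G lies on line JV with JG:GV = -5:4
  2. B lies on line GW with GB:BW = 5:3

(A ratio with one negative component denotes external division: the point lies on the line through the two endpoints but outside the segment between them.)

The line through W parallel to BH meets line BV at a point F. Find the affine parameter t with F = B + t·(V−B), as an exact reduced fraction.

t = 51/31

Choose coordinates W = (0, 0), V = (1, 0), J = (0, 1), H = (3, 1).
1. G lies on line JV with JG:GV = -5:4 ⇒ G = (5, -4)
2. B lies on line GW with GB:BW = 5:3 ⇒ B = (15/8, -3/2)
through W parallel to BH: direction (9/8, 5/2); meets BV at F = (27/62, 30/31)
F = B + t·(V−B) with t = 51/31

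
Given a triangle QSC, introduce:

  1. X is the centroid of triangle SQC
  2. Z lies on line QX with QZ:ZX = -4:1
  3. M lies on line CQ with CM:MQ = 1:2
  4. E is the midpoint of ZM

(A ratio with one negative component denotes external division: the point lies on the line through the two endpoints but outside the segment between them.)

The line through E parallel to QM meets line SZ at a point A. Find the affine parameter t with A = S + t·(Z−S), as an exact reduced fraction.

Set Q = (0, 0), S = (1, 0), C = (0, 1); any affine frame gives the same invariant.
1. X is the centroid of triangle SQC ⇒ X = (1/3, 1/3)
2. Z lies on line QX with QZ:ZX = -4:1 ⇒ Z = (4/9, 4/9)
3. M lies on line CQ with CM:MQ = 1:2 ⇒ M = (0, 2/3)
4. E is the midpoint of ZM ⇒ E = (2/9, 5/9)
through E parallel to QM: direction (0, 2/3); meets SZ at A = (2/9, 28/45)
A = S + t·(Z−S) with t = 7/5

t = 7/5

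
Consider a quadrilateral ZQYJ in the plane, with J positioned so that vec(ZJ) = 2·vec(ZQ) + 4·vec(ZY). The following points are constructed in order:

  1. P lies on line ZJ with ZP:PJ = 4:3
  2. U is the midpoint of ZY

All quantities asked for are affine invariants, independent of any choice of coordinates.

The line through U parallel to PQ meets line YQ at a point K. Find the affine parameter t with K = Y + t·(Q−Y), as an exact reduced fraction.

Choose coordinates Z = (0, 0), Q = (1, 0), Y = (0, 1), J = (2, 4).
1. P lies on line ZJ with ZP:PJ = 4:3 ⇒ P = (8/7, 16/7)
2. U is the midpoint of ZY ⇒ U = (0, 1/2)
through U parallel to PQ: direction (-1/7, -16/7); meets YQ at K = (1/34, 33/34)
K = Y + t·(Q−Y) with t = 1/34

t = 1/34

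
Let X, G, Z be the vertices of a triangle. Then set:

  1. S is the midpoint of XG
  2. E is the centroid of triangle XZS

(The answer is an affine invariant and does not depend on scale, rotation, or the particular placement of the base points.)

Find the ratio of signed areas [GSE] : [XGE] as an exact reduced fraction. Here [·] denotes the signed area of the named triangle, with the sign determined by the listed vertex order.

[GSE]:[XGE] = -1/2

Assign X = (0, 0), G = (1, 0), Z = (0, 1) — the answer is frame-independent, so this choice is without loss of generality.
1. S is the midpoint of XG ⇒ S = (1/2, 0)
2. E is the centroid of triangle XZS ⇒ E = (1/6, 1/3)
2·[GSE] = -1/6, 2·[XGE] = 1/3
[GSE]:[XGE] = -1/6:1/3 = -1/2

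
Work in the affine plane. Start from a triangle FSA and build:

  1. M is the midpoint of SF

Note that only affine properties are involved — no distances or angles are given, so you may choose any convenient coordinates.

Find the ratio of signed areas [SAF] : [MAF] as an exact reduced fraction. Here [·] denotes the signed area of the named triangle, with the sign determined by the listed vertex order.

[SAF]:[MAF] = 2

Assign F = (0, 0), S = (1, 0), A = (0, 1) — the answer is frame-independent, so this choice is without loss of generality.
1. M is the midpoint of SF ⇒ M = (1/2, 0)
2·[SAF] = 1, 2·[MAF] = 1/2
[SAF]:[MAF] = 1:1/2 = 2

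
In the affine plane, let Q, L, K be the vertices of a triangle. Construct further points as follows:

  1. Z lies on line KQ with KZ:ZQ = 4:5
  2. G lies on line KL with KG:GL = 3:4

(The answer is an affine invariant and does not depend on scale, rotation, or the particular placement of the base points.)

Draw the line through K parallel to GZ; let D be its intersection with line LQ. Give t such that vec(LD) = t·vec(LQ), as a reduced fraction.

t = 28

Assign Q = (0, 0), L = (1, 0), K = (0, 1) — the answer is frame-independent, so this choice is without loss of generality.
1. Z lies on line KQ with KZ:ZQ = 4:5 ⇒ Z = (0, 5/9)
2. G lies on line KL with KG:GL = 3:4 ⇒ G = (3/7, 4/7)
through K parallel to GZ: direction (-3/7, -1/63); meets LQ at D = (-27, 0)
D = L + t·(Q−L) with t = 28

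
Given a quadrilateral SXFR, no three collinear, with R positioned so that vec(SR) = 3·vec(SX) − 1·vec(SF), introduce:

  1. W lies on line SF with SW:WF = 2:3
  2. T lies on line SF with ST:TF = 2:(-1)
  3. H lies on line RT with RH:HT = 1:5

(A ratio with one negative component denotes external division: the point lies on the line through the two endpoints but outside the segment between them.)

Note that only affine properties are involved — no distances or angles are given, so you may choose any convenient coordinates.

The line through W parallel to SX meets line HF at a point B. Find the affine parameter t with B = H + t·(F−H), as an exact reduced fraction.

Choose coordinates S = (0, 0), X = (1, 0), F = (0, 1), R = (3, -1).
1. W lies on line SF with SW:WF = 2:3 ⇒ W = (0, 2/5)
2. T lies on line SF with ST:TF = 2:(-1) ⇒ T = (0, 2)
3. H lies on line RT with RH:HT = 1:5 ⇒ H = (5/2, -1/2)
through W parallel to SX: direction (1, 0); meets HF at B = (1, 2/5)
B = H + t·(F−H) with t = 3/5

t = 3/5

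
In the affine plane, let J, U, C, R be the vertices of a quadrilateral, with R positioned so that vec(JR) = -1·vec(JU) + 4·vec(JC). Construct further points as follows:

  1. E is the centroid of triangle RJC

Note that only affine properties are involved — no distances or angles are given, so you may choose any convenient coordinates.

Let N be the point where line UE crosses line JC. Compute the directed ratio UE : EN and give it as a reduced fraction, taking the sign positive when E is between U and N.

Assign J = (0, 0), U = (1, 0), C = (0, 1), R = (-1, 4) — the answer is frame-independent, so this choice is without loss of generality.
1. E is the centroid of triangle RJC ⇒ E = (-1/3, 5/3)
line UE meets JC at N = (0, 5/4)
E = U + t·(N−U) with t = 4/3, so UE:EN = 4/3:-1/3

UE:EN = -4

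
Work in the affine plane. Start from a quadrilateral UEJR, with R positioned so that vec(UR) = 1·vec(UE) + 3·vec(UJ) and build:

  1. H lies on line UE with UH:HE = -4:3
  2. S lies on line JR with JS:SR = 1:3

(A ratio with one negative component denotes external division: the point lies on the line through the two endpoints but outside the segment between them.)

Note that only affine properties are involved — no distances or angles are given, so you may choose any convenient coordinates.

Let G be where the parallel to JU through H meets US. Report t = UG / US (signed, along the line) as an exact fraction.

t = 16

Choose coordinates U = (0, 0), E = (1, 0), J = (0, 1), R = (1, 3).
1. H lies on line UE with UH:HE = -4:3 ⇒ H = (4, 0)
2. S lies on line JR with JS:SR = 1:3 ⇒ S = (1/4, 3/2)
through H parallel to JU: direction (0, -1); meets US at G = (4, 24)
G = U + t·(S−U) with t = 16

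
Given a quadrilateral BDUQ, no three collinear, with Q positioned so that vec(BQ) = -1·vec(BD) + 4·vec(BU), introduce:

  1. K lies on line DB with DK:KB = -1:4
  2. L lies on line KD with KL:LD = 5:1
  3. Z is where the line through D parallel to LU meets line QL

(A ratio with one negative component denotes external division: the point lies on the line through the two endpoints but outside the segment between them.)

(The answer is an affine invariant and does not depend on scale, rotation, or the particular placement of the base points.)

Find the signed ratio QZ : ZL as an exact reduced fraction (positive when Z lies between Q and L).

Set B = (0, 0), D = (1, 0), U = (0, 1), Q = (-1, 4); any affine frame gives the same invariant.
1. K lies on line DB with DK:KB = -1:4 ⇒ K = (4/3, 0)
2. L lies on line KD with KL:LD = 5:1 ⇒ L = (19/18, 0)
3. Z is where the line through D parallel to LU meets line QL ⇒ Z = (389/351, -4/39)
Z = Q + t·(L−Q) with t = 40/39, so QZ:ZL = t:(1−t) = 40/39:-1/39

QZ:ZL = -40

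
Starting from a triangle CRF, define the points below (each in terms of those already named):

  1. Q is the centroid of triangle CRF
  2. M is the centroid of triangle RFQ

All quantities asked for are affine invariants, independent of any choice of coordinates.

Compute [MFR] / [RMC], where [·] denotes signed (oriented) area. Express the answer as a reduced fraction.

[MFR]:[RMC] = -1/4

Choose coordinates C = (0, 0), R = (1, 0), F = (0, 1).
1. Q is the centroid of triangle CRF ⇒ Q = (1/3, 1/3)
2. M is the centroid of triangle RFQ ⇒ M = (4/9, 4/9)
2·[MFR] = -1/9, 2·[RMC] = 4/9
[MFR]:[RMC] = -1/9:4/9 = -1/4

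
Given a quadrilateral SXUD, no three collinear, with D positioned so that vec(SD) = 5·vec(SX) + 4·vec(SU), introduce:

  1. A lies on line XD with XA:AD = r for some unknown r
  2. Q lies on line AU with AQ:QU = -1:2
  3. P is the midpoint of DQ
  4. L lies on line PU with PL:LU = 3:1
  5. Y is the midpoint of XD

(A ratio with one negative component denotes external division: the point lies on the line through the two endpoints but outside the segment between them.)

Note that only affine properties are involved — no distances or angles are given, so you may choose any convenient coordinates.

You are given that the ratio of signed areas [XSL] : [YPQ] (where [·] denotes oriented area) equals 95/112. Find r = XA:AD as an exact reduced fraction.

Work in coordinates with S = (0, 0), X = (1, 0), U = (0, 1), D = (5, 4).
1. With XA:AD = r, write λ = r/(r+1) so A = X + λ·(D−X); A is affine-linear in λ
2. Q lies on line AU with AQ:QU = -1:2 ⇒ Q is an affine combination of earlier points and hence also affine-linear in λ
3. P is the midpoint of DQ ⇒ P is an affine combination of earlier points and hence also affine-linear in λ
4. L lies on line PU with PL:LU = 3:1 ⇒ L is an affine combination of earlier points and hence also affine-linear in λ
5. Y is the midpoint of XD ⇒ Y = (3, 2)
Every point depending on A is an affine combination of A and λ-independent points, so each such coordinate is linear in λ; the λ² term in each signed area is a multiple of (D−X)×(D−X) = 0, so 2·[XSL] and 2·[YPQ] are each linear in λ. Evaluating at λ=0 and λ=1:
  2·[XSL] = −λ − 9/8,   2·[YPQ] = -2
So [XSL]:[YPQ] = (−λ − 9/8) / (-2). Setting this equal to 95/112:
  −λ − 9/8 = 95/112·(-2)  ⇒  λ = 4/7
Then r = λ/(1−λ) = (4/7)/(3/7) = 4/3. Check: with r = 4/3, A = (23/7, 16/7) and [XSL]:[YPQ] = 95/112 as required.

r = 4/3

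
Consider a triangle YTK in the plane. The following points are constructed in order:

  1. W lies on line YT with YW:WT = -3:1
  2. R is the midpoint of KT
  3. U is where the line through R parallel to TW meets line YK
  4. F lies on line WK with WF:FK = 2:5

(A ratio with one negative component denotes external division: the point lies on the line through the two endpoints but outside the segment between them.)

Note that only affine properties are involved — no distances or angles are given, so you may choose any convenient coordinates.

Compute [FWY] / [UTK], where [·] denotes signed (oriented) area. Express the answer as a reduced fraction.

Assign Y = (0, 0), T = (1, 0), K = (0, 1) — the answer is frame-independent, so this choice is without loss of generality.
1. W lies on line YT with YW:WT = -3:1 ⇒ W = (3/2, 0)
2. R is the midpoint of KT ⇒ R = (1/2, 1/2)
3. U is where the line through R parallel to TW meets line YK ⇒ U = (0, 1/2)
4. F lies on line WK with WF:FK = 2:5 ⇒ F = (15/14, 2/7)
2·[FWY] = -3/7, 2·[UTK] = 1/2
[FWY]:[UTK] = -3/7:1/2 = -6/7

[FWY]:[UTK] = -6/7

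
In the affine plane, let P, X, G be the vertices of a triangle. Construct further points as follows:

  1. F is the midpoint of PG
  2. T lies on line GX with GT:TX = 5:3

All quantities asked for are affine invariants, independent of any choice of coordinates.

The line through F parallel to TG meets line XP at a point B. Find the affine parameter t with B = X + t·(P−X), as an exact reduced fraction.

t = 1/2

Choose coordinates P = (0, 0), X = (1, 0), G = (0, 1).
1. F is the midpoint of PG ⇒ F = (0, 1/2)
2. T lies on line GX with GT:TX = 5:3 ⇒ T = (5/8, 3/8)
through F parallel to TG: direction (-5/8, 5/8); meets XP at B = (1/2, 0)
B = X + t·(P−X) with t = 1/2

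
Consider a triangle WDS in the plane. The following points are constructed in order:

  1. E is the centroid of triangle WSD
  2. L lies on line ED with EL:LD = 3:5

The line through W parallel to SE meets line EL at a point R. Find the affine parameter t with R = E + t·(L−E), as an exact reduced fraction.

Assign W = (0, 0), D = (1, 0), S = (0, 1) — the answer is frame-independent, so this choice is without loss of generality.
1. E is the centroid of triangle WSD ⇒ E = (1/3, 1/3)
2. L lies on line ED with EL:LD = 3:5 ⇒ L = (7/12, 5/24)
through W parallel to SE: direction (1/3, -2/3); meets EL at R = (-1/3, 2/3)
R = E + t·(L−E) with t = -8/3

t = -8/3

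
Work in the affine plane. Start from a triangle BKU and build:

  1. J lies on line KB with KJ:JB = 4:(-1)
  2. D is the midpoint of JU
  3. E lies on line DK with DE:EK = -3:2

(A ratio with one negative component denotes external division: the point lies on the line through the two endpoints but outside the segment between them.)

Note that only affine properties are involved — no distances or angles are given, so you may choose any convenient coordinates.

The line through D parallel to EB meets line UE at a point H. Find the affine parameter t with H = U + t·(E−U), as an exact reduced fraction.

Work in coordinates with B = (0, 0), K = (1, 0), U = (0, 1).
1. J lies on line KB with KJ:JB = 4:(-1) ⇒ J = (-1/3, 0)
2. D is the midpoint of JU ⇒ D = (-1/6, 1/2)
3. E lies on line DK with DE:EK = -3:2 ⇒ E = (10/3, -1)
through D parallel to EB: direction (-10/3, 1); meets UE at H = (11/6, -1/10)
H = U + t·(E−U) with t = 11/20

t = 11/20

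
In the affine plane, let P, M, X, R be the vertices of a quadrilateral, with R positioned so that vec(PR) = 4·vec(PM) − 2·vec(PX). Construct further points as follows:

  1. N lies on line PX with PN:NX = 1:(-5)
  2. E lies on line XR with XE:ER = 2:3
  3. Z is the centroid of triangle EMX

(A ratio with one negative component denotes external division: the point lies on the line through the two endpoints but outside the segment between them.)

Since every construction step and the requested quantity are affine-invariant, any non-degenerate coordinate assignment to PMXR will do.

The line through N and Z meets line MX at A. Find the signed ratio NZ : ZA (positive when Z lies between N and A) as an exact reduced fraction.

Work in coordinates with P = (0, 0), M = (1, 0), X = (0, 1), R = (4, -2).
1. N lies on line PX with PN:NX = 1:(-5) ⇒ N = (0, -1/4)
2. E lies on line XR with XE:ER = 2:3 ⇒ E = (8/5, -1/5)
3. Z is the centroid of triangle EMX ⇒ Z = (13/15, 4/15)
line NZ meets MX at A = (65/83, 18/83)
Z = N + t·(A−N) with t = 83/75, so NZ:ZA = 83/75:-8/75

NZ:ZA = -83/8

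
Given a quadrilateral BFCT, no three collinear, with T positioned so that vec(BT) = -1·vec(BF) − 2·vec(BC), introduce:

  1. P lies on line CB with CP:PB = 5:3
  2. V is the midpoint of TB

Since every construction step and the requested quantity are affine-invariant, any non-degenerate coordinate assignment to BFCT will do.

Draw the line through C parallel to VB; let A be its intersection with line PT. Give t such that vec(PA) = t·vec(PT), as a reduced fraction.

Work in coordinates with B = (0, 0), F = (1, 0), C = (0, 1), T = (-1, -2).
1. P lies on line CB with CP:PB = 5:3 ⇒ P = (0, 3/8)
2. V is the midpoint of TB ⇒ V = (-1/2, -1)
through C parallel to VB: direction (1/2, 1); meets PT at A = (5/3, 13/3)
A = P + t·(T−P) with t = -5/3

t = -5/3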